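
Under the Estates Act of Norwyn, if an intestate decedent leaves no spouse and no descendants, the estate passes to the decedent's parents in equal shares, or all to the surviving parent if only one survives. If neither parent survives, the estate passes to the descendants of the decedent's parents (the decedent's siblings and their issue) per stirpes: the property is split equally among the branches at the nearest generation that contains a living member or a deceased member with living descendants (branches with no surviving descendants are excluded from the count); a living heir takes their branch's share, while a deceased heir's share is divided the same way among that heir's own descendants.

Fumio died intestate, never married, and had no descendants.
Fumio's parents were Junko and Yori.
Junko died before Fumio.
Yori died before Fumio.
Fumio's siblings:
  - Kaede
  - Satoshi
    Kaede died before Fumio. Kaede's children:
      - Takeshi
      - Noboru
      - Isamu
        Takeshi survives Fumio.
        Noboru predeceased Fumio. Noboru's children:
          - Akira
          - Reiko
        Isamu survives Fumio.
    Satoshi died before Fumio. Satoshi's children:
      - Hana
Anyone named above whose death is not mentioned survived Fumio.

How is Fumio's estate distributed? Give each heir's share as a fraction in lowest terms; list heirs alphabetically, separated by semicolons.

Akira 1/12; Hana 1/2; Isamu 1/6; Reiko 1/12; Takeshi 1/6

Neither parent survives and there are no descendants, so the estate passes to Fumio's siblings and their issue per stirpes.
The estate is divided into 2 equal shares of 1/2 among Kaede, Satoshi.
Kaede predeceased; the 1/2 allotted to Kaede's branch passes to Kaede's issue by representation.
The 1/2 is divided into 3 equal shares of 1/6 among Takeshi, Noboru, Isamu.
Takeshi is living and takes 1/6.
Noboru predeceased; the 1/6 allotted to Noboru's branch passes to Noboru's issue by representation.
The 1/6 is divided into 2 equal shares of 1/12 among Akira, Reiko.
Akira is living and takes 1/12.
Reiko is living and takes 1/12.
Isamu is living and takes 1/6.
Satoshi predeceased; the 1/2 allotted to Satoshi's branch passes to Satoshi's issue by representation.
Hana is the sole taker at this level and receives the full 1/2.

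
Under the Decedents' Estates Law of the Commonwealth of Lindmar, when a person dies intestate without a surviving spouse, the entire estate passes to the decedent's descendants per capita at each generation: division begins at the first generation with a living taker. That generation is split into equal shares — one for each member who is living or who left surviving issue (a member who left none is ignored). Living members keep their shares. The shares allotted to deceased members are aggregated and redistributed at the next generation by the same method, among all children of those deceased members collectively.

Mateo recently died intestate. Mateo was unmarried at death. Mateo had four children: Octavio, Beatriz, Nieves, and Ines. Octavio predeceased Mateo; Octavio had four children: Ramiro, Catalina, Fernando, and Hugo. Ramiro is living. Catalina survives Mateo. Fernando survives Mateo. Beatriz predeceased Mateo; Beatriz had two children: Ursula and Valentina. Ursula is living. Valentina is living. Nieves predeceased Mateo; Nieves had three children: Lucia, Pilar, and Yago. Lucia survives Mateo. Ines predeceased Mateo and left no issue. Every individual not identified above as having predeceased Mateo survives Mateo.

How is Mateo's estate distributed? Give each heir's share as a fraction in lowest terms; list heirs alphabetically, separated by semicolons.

There is no surviving spouse, so the entire estate passes to Mateo's descendants per capita at each generation.
No one at generation 1 (Octavio, Beatriz, Nieves) is living; moving to the next generation.
At generation 2 (Ramiro, Catalina, Fernando, Hugo, Ursula, Valentina, Lucia, Pilar, Yago) there are 9 shares of (1)/9 = 1/9 each.
Living: Ramiro, Catalina, Fernando, Hugo, Ursula, Valentina, Lucia, Pilar, and Yago — each takes 1/9.

Catalina 1/9; Fernando 1/9; Hugo 1/9; Lucia 1/9; Pilar 1/9; Ramiro 1/9; Ursula 1/9; Valentina 1/9; Yago 1/9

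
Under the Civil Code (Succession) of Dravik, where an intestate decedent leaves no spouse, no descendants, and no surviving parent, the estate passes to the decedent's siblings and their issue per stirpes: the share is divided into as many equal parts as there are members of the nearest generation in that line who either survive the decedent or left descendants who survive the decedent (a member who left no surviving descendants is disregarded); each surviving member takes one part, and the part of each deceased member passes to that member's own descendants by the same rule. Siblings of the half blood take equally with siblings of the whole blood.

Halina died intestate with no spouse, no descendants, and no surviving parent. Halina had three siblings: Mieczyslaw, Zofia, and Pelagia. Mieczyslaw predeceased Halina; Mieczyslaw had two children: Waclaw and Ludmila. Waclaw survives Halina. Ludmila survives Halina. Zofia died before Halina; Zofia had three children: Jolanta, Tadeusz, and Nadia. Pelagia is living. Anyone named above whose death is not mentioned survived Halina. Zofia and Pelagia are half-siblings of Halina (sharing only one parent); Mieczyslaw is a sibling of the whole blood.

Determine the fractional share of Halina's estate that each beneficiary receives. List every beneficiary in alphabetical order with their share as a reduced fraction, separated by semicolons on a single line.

Jolanta 1/9; Ludmila 1/6; Nadia 1/9; Pelagia 1/3; Tadeusz 1/9; Waclaw 1/6

No spouse, descendants, or parent survives, so the estate passes to Halina's siblings per stirpes.
Half-blood and whole-blood siblings take equally under the stated rule.
The estate is divided into 3 equal shares of 1/3 among Mieczyslaw, Zofia, Pelagia.
Mieczyslaw predeceased; the 1/3 allotted to Mieczyslaw's branch passes to Mieczyslaw's issue by representation.
The 1/3 is divided into 2 equal shares of 1/6 among Waclaw, Ludmila.
Waclaw is living and takes 1/6.
Ludmila is living and takes 1/6.
Zofia predeceased; the 1/3 allotted to Zofia's branch passes to Zofia's issue by representation.
The 1/3 is divided into 3 equal shares of 1/9 among Jolanta, Tadeusz, Nadia.
Jolanta is living and takes 1/9.
Tadeusz is living and takes 1/9.
Nadia is living and takes 1/9.
Pelagia is living and takes 1/3.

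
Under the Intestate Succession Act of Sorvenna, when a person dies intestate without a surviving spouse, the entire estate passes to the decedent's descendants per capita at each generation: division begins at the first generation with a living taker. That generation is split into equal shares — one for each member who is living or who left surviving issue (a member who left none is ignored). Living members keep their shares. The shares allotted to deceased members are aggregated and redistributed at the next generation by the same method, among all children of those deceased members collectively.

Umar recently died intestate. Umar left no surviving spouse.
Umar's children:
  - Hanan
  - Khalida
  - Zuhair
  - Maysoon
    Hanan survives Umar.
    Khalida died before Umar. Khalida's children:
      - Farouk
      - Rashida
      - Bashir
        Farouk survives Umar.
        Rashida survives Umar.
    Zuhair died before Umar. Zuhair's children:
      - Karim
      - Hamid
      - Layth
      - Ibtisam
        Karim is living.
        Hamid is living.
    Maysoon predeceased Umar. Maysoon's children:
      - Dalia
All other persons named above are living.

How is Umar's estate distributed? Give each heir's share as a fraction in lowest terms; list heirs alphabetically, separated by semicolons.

There is no surviving spouse, so the entire estate passes to Umar's descendants per capita at each generation.
At generation 1 (Hanan, Khalida, Zuhair, Maysoon) there are 4 shares of (1)/4 = 1/4 each.
Living: Hanan — each takes 1/4.
Deceased: Khalida, Zuhair, and Maysoon. Their combined 3/4 is pooled and carried to generation 2.
At generation 2 (Farouk, Rashida, Bashir, Karim, Hamid, Layth, Ibtisam, Dalia) there are 8 shares of (3/4)/8 = 3/32 each.
Living: Farouk, Rashida, Bashir, Karim, Hamid, Layth, Ibtisam, and Dalia — each takes 3/32.

Bashir 3/32; Dalia 3/32; Farouk 3/32; Hamid 3/32; Hanan 1/4; Ibtisam 3/32; Karim 3/32; Layth 3/32; Rashida 3/32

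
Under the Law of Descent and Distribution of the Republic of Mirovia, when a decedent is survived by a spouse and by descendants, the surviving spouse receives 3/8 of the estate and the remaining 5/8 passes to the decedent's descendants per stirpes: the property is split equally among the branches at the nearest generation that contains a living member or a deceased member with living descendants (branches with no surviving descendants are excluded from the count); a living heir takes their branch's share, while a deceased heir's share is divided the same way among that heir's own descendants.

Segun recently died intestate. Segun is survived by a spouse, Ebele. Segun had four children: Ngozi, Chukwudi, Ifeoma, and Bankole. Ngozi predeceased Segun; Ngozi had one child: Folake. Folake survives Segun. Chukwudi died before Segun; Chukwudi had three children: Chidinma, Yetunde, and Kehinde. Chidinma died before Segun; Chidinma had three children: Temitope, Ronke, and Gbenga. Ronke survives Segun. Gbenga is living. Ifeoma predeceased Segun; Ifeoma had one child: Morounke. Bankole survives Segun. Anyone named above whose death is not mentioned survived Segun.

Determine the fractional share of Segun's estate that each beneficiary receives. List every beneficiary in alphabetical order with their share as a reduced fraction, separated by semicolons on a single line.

Ebele, as surviving spouse, takes 3/8.
The remaining 5/8 passes to Segun's descendants per stirpes.
The 5/8 is divided into 4 equal shares of 5/32 among Ngozi, Chukwudi, Ifeoma, Bankole.
Ngozi predeceased; the 5/32 allotted to Ngozi's branch passes to Ngozi's issue by representation.
Folake is the sole taker at this level and receives the full 5/32.
Chukwudi predeceased; the 5/32 allotted to Chukwudi's branch passes to Chukwudi's issue by representation.
The 5/32 is divided into 3 equal shares of 5/96 among Chidinma, Yetunde, Kehinde.
Chidinma predeceased; the 5/96 allotted to Chidinma's branch passes to Chidinma's issue by representation.
The 5/96 is divided into 3 equal shares of 5/288 among Temitope, Ronke, Gbenga.
Temitope is living and takes 5/288.
Ronke is living and takes 5/288.
Gbenga is living and takes 5/288.
Yetunde is living and takes 5/96.
Kehinde is living and takes 5/96.
Ifeoma predeceased; the 5/32 allotted to Ifeoma's branch passes to Ifeoma's issue by representation.
Morounke is the sole taker at this level and receives the full 5/32.
Bankole is living and takes 5/32.

Bankole 5/32; Ebele 3/8; Folake 5/32; Gbenga 5/288; Kehinde 5/96; Morounke 5/32; Ronke 5/288; Temitope 5/288; Yetunde 5/96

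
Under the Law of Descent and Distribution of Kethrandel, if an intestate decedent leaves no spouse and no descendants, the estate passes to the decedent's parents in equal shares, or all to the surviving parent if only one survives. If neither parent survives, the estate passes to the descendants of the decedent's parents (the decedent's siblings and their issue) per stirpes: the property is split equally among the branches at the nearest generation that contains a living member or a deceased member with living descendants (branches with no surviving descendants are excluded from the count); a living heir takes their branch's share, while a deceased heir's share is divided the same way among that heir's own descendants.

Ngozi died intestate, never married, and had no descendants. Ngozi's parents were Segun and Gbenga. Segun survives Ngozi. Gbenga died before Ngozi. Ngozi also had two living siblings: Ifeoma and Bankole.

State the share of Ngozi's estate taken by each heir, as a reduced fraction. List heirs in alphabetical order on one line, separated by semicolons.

Segun 1

Only one parent, Segun, survives, so Segun takes the entire estate. The siblings take nothing because a surviving parent has priority.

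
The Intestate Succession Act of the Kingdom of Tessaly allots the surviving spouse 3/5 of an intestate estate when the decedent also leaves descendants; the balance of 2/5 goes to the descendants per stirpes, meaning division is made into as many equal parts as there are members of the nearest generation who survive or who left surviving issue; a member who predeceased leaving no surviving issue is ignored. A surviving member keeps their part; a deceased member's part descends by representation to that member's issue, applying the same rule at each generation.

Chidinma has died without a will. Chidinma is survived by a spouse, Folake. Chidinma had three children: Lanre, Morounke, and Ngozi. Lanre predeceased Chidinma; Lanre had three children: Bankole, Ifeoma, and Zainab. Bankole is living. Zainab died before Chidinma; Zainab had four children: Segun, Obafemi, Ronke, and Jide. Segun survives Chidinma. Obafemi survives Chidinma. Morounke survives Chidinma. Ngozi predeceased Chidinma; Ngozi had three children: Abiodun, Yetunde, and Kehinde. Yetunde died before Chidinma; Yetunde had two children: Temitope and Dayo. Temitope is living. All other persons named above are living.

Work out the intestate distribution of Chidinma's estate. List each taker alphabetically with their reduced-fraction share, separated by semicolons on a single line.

Abiodun 2/45; Bankole 2/45; Dayo 1/45; Folake 3/5; Ifeoma 2/45; Jide 1/90; Kehinde 2/45; Morounke 2/15; Obafemi 1/90; Ronke 1/90; Segun 1/90; Temitope 1/45

Folake, as surviving spouse, takes 3/5.
The remaining 2/5 passes to Chidinma's descendants per stirpes.
The 2/5 is divided into 3 equal shares of 2/15 among Lanre, Morounke, Ngozi.
Lanre predeceased; the 2/15 allotted to Lanre's branch passes to Lanre's issue by representation.
The 2/15 is divided into 3 equal shares of 2/45 among Bankole, Ifeoma, Zainab.
Bankole is living and takes 2/45.
Ifeoma is living and takes 2/45.
Zainab predeceased; the 2/45 allotted to Zainab's branch passes to Zainab's issue by representation.
The 2/45 is divided into 4 equal shares of 1/90 among Segun, Obafemi, Ronke, Jide.
Segun is living and takes 1/90.
Obafemi is living and takes 1/90.
Ronke is living and takes 1/90.
Jide is living and takes 1/90.
Morounke is living and takes 2/15.
Ngozi predeceased; the 2/15 allotted to Ngozi's branch passes to Ngozi's issue by representation.
The 2/15 is divided into 3 equal shares of 2/45 among Abiodun, Yetunde, Kehinde.
Abiodun is living and takes 2/45.
Yetunde predeceased; the 2/45 allotted to Yetunde's branch passes to Yetunde's issue by representation.
The 2/45 is divided into 2 equal shares of 1/45 among Temitope, Dayo.
Temitope is living and takes 1/45.
Dayo is living and takes 1/45.
Kehinde is living and takes 2/45.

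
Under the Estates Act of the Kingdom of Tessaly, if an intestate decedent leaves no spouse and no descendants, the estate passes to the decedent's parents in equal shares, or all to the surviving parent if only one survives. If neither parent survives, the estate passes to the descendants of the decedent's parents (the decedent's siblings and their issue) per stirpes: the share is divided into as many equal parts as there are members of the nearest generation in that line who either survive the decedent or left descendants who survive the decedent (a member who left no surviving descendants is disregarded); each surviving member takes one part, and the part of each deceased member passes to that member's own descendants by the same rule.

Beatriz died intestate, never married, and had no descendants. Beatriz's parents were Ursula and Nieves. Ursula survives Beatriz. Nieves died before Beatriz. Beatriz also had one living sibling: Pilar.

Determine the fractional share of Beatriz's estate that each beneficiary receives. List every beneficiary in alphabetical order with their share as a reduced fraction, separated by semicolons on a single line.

Ursula 1

Only one parent, Ursula, survives, so Ursula takes the entire estate. The siblings take nothing because a surviving parent has priority.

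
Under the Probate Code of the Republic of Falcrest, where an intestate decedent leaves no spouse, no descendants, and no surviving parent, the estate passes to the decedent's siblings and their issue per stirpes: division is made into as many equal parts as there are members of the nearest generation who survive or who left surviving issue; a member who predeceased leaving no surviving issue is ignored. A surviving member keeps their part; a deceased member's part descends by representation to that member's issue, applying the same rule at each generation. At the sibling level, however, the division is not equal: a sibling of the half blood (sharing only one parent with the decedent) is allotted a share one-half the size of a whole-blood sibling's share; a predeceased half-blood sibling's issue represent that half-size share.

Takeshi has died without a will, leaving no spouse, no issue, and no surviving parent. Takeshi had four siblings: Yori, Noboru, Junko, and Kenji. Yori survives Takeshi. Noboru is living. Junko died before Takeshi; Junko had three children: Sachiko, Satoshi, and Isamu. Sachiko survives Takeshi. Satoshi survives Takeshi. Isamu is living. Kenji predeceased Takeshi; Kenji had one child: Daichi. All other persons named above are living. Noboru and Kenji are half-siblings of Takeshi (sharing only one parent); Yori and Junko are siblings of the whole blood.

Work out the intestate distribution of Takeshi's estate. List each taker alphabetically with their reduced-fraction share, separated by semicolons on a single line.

Daichi 1/6; Isamu 1/9; Noboru 1/6; Sachiko 1/9; Satoshi 1/9; Yori 1/3

No spouse, descendants, or parent survives, so the estate passes to Takeshi's siblings per stirpes.
Half-blood siblings count for one-half the weight of whole-blood siblings at the initial division.
Dividing 1 in proportion to weights (total weight 3): Yori (weight 1) → 1/3; Noboru (weight 1/2) → 1/6; Junko (weight 1) → 1/3; Kenji (weight 1/2) → 1/6.
Yori is living and takes 1/3.
Noboru is living and takes 1/6.
Junko predeceased; the 1/3 allotted to Junko's branch passes to Junko's issue by representation.
The 1/3 is divided into 3 equal shares of 1/9 among Sachiko, Satoshi, Isamu.
Sachiko is living and takes 1/9.
Satoshi is living and takes 1/9.
Isamu is living and takes 1/9.
Kenji predeceased; the 1/6 allotted to Kenji's branch passes to Kenji's issue by representation.
Daichi is the sole taker at this level and receives the full 1/6.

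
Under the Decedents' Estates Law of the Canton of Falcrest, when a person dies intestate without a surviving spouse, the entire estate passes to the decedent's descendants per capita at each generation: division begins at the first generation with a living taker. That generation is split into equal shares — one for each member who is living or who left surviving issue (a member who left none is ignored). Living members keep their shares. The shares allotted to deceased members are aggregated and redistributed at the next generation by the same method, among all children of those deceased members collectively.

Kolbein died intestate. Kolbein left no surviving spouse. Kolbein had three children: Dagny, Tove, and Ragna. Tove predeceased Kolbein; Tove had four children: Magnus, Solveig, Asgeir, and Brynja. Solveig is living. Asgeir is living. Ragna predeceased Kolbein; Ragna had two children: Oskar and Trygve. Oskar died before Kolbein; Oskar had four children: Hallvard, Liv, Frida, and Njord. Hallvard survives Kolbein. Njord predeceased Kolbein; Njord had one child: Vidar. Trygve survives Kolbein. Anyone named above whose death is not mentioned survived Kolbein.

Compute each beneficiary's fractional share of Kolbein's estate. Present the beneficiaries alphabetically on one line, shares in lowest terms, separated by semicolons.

Asgeir 1/9; Brynja 1/9; Dagny 1/3; Frida 1/36; Hallvard 1/36; Liv 1/36; Magnus 1/9; Solveig 1/9; Trygve 1/9; Vidar 1/36

There is no surviving spouse, so the entire estate passes to Kolbein's descendants per capita at each generation.
At generation 1 (Dagny, Tove, Ragna) there are 3 shares of (1)/3 = 1/3 each.
Living: Dagny — each takes 1/3.
Deceased: Tove and Ragna. Their combined 2/3 is pooled and carried to generation 2.
At generation 2 (Magnus, Solveig, Asgeir, Brynja, Oskar, Trygve) there are 6 shares of (2/3)/6 = 1/9 each.
Living: Magnus, Solveig, Asgeir, Brynja, and Trygve — each takes 1/9.
Deceased: Oskar. That 1/9 share is carried to generation 3.
At generation 3 (Hallvard, Liv, Frida, Njord) there are 4 shares of (1/9)/4 = 1/36 each.
Living: Hallvard, Liv, and Frida — each takes 1/36.
Deceased: Njord. That 1/36 share is carried to generation 4.
At generation 4 (Vidar) there are 1 shares of (1/36)/1 = 1/36 each.
Living: Vidar — each takes 1/36.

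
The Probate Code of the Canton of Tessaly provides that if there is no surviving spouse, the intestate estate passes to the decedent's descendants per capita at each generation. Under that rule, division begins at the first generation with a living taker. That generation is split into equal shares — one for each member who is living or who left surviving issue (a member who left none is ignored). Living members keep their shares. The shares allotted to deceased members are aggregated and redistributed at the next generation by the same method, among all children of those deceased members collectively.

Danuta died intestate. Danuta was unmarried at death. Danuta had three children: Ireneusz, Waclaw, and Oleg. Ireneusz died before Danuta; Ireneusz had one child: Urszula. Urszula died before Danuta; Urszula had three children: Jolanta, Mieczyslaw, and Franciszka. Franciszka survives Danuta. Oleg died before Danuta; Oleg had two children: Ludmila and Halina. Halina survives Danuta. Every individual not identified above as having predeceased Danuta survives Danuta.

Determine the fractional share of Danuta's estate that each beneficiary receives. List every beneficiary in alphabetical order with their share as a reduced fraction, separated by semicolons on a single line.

Franciszka 2/27; Halina 2/9; Jolanta 2/27; Ludmila 2/9; Mieczyslaw 2/27; Waclaw 1/3

There is no surviving spouse, so the entire estate passes to Danuta's descendants per capita at each generation.
At generation 1 (Ireneusz, Waclaw, Oleg) there are 3 shares of (1)/3 = 1/3 each.
Living: Waclaw — each takes 1/3.
Deceased: Ireneusz and Oleg. Their combined 2/3 is pooled and carried to generation 2.
At generation 2 (Urszula, Ludmila, Halina) there are 3 shares of (2/3)/3 = 2/9 each.
Living: Ludmila and Halina — each takes 2/9.
Deceased: Urszula. That 2/9 share is carried to generation 3.
At generation 3 (Jolanta, Mieczyslaw, Franciszka) there are 3 shares of (2/9)/3 = 2/27 each.
Living: Jolanta, Mieczyslaw, and Franciszka — each takes 2/27.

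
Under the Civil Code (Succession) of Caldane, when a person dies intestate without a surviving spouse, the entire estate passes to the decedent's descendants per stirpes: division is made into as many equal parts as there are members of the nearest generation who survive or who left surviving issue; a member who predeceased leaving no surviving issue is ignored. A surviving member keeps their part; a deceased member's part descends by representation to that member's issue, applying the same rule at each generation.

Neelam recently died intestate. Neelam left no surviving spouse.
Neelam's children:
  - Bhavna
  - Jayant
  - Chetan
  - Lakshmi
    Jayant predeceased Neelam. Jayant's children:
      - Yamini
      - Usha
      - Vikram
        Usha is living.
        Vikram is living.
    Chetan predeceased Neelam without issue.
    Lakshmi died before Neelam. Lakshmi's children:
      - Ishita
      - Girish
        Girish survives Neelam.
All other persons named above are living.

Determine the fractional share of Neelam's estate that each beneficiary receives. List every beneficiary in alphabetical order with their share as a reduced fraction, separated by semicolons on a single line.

Bhavna 1/3; Girish 1/6; Ishita 1/6; Usha 1/9; Vikram 1/9; Yamini 1/9

There is no surviving spouse, so the entire estate passes to Neelam's descendants per stirpes.
Chetan left no surviving issue, so that branch lapses and is disregarded.
The estate is divided into 3 equal shares of 1/3 among Bhavna, Jayant, Lakshmi.
Bhavna is living and takes 1/3.
Jayant predeceased; the 1/3 allotted to Jayant's branch passes to Jayant's issue by representation.
The 1/3 is divided into 3 equal shares of 1/9 among Yamini, Usha, Vikram.
Yamini is living and takes 1/9.
Usha is living and takes 1/9.
Vikram is living and takes 1/9.
Lakshmi predeceased; the 1/3 allotted to Lakshmi's branch passes to Lakshmi's issue by representation.
The 1/3 is divided into 2 equal shares of 1/6 among Ishita, Girish.
Ishita is living and takes 1/6.
Girish is living and takes 1/6.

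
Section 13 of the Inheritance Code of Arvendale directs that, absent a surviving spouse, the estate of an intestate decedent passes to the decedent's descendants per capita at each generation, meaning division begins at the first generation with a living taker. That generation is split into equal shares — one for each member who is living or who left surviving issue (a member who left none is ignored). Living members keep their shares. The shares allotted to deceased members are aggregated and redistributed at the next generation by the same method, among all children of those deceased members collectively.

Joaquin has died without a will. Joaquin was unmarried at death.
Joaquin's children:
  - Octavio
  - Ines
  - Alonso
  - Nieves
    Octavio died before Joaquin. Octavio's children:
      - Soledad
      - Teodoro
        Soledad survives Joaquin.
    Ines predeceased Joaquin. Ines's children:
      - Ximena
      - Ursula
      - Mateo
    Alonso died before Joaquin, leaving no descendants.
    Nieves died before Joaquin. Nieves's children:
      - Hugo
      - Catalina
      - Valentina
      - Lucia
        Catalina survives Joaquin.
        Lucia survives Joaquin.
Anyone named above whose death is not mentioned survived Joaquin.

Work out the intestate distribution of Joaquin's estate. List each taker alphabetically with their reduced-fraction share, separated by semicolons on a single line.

There is no surviving spouse, so the entire estate passes to Joaquin's descendants per capita at each generation.
No one at generation 1 (Octavio, Ines, Nieves) is living; moving to the next generation.
At generation 2 (Soledad, Teodoro, Ximena, Ursula, Mateo, Hugo, Catalina, Valentina, Lucia) there are 9 shares of (1)/9 = 1/9 each.
Living: Soledad, Teodoro, Ximena, Ursula, Mateo, Hugo, Catalina, Valentina, and Lucia — each takes 1/9.

Catalina 1/9; Hugo 1/9; Lucia 1/9; Mateo 1/9; Soledad 1/9; Teodoro 1/9; Ursula 1/9; Valentina 1/9; Ximena 1/9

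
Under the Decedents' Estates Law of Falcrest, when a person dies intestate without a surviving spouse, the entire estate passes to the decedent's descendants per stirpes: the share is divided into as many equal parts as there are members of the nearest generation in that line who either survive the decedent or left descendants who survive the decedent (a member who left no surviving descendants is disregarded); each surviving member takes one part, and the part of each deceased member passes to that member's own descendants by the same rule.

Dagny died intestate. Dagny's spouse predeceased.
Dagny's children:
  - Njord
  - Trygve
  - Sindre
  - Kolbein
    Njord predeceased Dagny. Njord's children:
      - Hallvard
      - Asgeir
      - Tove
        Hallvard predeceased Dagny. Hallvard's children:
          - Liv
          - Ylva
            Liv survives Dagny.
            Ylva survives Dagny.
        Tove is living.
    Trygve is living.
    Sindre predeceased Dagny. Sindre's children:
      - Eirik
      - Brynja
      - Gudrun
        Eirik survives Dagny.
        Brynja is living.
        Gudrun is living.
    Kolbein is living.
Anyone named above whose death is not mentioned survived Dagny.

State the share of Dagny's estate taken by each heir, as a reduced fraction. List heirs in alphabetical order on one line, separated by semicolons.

Asgeir 1/12; Brynja 1/12; Eirik 1/12; Gudrun 1/12; Kolbein 1/4; Liv 1/24; Tove 1/12; Trygve 1/4; Ylva 1/24

There is no surviving spouse, so the entire estate passes to Dagny's descendants per stirpes.
The estate is divided into 4 equal shares of 1/4 among Njord, Trygve, Sindre, Kolbein.
Njord predeceased; the 1/4 allotted to Njord's branch passes to Njord's issue by representation.
The 1/4 is divided into 3 equal shares of 1/12 among Hallvard, Asgeir, Tove.
Hallvard predeceased; the 1/12 allotted to Hallvard's branch passes to Hallvard's issue by representation.
The 1/12 is divided into 2 equal shares of 1/24 among Liv, Ylva.
Liv is living and takes 1/24.
Ylva is living and takes 1/24.
Asgeir is living and takes 1/12.
Tove is living and takes 1/12.
Trygve is living and takes 1/4.
Sindre predeceased; the 1/4 allotted to Sindre's branch passes to Sindre's issue by representation.
The 1/4 is divided into 3 equal shares of 1/12 among Eirik, Brynja, Gudrun.
Eirik is living and takes 1/12.
Brynja is living and takes 1/12.
Gudrun is living and takes 1/12.
Kolbein is living and takes 1/4.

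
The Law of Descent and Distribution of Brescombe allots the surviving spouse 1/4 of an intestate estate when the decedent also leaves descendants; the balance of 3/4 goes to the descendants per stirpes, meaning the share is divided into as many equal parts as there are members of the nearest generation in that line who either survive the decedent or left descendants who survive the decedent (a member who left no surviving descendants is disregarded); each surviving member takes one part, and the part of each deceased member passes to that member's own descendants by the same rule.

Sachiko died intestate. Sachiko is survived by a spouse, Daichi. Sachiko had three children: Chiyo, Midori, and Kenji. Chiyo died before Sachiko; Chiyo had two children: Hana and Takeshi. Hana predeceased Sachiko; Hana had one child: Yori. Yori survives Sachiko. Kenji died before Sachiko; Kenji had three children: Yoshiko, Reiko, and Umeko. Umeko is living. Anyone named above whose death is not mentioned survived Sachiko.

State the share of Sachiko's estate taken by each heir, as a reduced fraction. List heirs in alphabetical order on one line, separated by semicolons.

Daichi 1/4; Midori 1/4; Reiko 1/12; Takeshi 1/8; Umeko 1/12; Yori 1/8; Yoshiko 1/12

Daichi, as surviving spouse, takes 1/4.
The remaining 3/4 passes to Sachiko's descendants per stirpes.
The 3/4 is divided into 3 equal shares of 1/4 among Chiyo, Midori, Kenji.
Chiyo predeceased; the 1/4 allotted to Chiyo's branch passes to Chiyo's issue by representation.
The 1/4 is divided into 2 equal shares of 1/8 among Hana, Takeshi.
Hana predeceased; the 1/8 allotted to Hana's branch passes to Hana's issue by representation.
Yori is the sole taker at this level and receives the full 1/8.
Takeshi is living and takes 1/8.
Midori is living and takes 1/4.
Kenji predeceased; the 1/4 allotted to Kenji's branch passes to Kenji's issue by representation.
The 1/4 is divided into 3 equal shares of 1/12 among Yoshiko, Reiko, Umeko.
Yoshiko is living and takes 1/12.
Reiko is living and takes 1/12.
Umeko is living and takes 1/12.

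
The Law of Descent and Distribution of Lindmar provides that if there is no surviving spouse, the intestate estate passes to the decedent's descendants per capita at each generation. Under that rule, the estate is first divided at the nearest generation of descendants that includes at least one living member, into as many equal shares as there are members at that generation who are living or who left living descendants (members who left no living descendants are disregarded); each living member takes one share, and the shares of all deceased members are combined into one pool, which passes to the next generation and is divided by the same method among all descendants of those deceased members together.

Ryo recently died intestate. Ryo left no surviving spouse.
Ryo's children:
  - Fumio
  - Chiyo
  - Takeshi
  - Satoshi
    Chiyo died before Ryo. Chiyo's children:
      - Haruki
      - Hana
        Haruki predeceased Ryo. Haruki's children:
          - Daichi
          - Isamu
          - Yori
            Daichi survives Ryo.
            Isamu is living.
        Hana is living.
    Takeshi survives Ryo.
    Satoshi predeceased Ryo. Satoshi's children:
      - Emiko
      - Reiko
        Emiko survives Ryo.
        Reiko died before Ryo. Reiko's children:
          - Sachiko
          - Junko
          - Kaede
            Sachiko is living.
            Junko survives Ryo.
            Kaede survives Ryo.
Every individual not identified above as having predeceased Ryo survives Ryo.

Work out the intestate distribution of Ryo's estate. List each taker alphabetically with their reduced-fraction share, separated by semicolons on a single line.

There is no surviving spouse, so the entire estate passes to Ryo's descendants per capita at each generation.
At generation 1 (Fumio, Chiyo, Takeshi, Satoshi) there are 4 shares of (1)/4 = 1/4 each.
Living: Fumio and Takeshi — each takes 1/4.
Deceased: Chiyo and Satoshi. Their combined 1/2 is pooled and carried to generation 2.
At generation 2 (Haruki, Hana, Emiko, Reiko) there are 4 shares of (1/2)/4 = 1/8 each.
Living: Hana and Emiko — each takes 1/8.
Deceased: Haruki and Reiko. Their combined 1/4 is pooled and carried to generation 3.
At generation 3 (Daichi, Isamu, Yori, Sachiko, Junko, Kaede) there are 6 shares of (1/4)/6 = 1/24 each.
Living: Daichi, Isamu, Yori, Sachiko, Junko, and Kaede — each takes 1/24.

Daichi 1/24; Emiko 1/8; Fumio 1/4; Hana 1/8; Isamu 1/24; Junko 1/24; Kaede 1/24; Sachiko 1/24; Takeshi 1/4; Yori 1/24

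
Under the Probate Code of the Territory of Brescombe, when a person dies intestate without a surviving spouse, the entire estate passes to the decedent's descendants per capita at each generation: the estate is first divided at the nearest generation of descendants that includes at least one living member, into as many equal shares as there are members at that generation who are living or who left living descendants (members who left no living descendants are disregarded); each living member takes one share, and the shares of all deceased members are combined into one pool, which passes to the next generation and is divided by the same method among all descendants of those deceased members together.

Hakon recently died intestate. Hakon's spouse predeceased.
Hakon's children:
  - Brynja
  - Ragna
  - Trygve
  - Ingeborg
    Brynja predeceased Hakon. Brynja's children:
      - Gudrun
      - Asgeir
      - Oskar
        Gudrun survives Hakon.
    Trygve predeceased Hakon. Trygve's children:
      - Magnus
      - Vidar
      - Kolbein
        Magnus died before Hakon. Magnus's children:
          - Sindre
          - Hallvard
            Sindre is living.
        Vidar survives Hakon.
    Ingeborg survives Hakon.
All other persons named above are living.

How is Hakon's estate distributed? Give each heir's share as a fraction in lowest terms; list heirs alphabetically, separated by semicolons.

There is no surviving spouse, so the entire estate passes to Hakon's descendants per capita at each generation.
At generation 1 (Brynja, Ragna, Trygve, Ingeborg) there are 4 shares of (1)/4 = 1/4 each.
Living: Ragna and Ingeborg — each takes 1/4.
Deceased: Brynja and Trygve. Their combined 1/2 is pooled and carried to generation 2.
At generation 2 (Gudrun, Asgeir, Oskar, Magnus, Vidar, Kolbein) there are 6 shares of (1/2)/6 = 1/12 each.
Living: Gudrun, Asgeir, Oskar, Vidar, and Kolbein — each takes 1/12.
Deceased: Magnus. That 1/12 share is carried to generation 3.
At generation 3 (Sindre, Hallvard) there are 2 shares of (1/12)/2 = 1/24 each.
Living: Sindre and Hallvard — each takes 1/24.

Asgeir 1/12; Gudrun 1/12; Hallvard 1/24; Ingeborg 1/4; Kolbein 1/12; Oskar 1/12; Ragna 1/4; Sindre 1/24; Vidar 1/12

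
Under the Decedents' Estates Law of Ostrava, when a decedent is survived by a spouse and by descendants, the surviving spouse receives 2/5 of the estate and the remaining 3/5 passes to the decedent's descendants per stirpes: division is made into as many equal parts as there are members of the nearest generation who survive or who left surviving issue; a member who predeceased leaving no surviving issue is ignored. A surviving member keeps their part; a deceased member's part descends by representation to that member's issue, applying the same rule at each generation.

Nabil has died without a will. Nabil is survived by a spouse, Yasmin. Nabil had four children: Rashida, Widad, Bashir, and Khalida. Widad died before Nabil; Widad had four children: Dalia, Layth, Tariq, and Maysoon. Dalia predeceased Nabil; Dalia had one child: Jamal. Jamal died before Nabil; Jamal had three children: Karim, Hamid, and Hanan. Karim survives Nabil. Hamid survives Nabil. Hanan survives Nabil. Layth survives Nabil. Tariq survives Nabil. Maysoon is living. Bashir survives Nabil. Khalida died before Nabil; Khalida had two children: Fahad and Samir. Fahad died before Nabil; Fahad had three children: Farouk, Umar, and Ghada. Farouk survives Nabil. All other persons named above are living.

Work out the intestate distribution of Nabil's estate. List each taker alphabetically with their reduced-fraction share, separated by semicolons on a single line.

Bashir 3/20; Farouk 1/40; Ghada 1/40; Hamid 1/80; Hanan 1/80; Karim 1/80; Layth 3/80; Maysoon 3/80; Rashida 3/20; Samir 3/40; Tariq 3/80; Umar 1/40; Yasmin 2/5

Yasmin, as surviving spouse, takes 2/5.
The remaining 3/5 passes to Nabil's descendants per stirpes.
The 3/5 is divided into 4 equal shares of 3/20 among Rashida, Widad, Bashir, Khalida.
Rashida is living and takes 3/20.
Widad predeceased; the 3/20 allotted to Widad's branch passes to Widad's issue by representation.
The 3/20 is divided into 4 equal shares of 3/80 among Dalia, Layth, Tariq, Maysoon.
Dalia predeceased; the 3/80 allotted to Dalia's branch passes to Dalia's issue by representation.
Jamal's line is the sole branch at this level, so the full 3/80 passes to Jamal's issue by representation.
The 3/80 is divided into 3 equal shares of 1/80 among Karim, Hamid, Hanan.
Karim is living and takes 1/80.
Hamid is living and takes 1/80.
Hanan is living and takes 1/80.
Layth is living and takes 3/80.
Tariq is living and takes 3/80.
Maysoon is living and takes 3/80.
Bashir is living and takes 3/20.
Khalida predeceased; the 3/20 allotted to Khalida's branch passes to Khalida's issue by representation.
The 3/20 is divided into 2 equal shares of 3/40 among Fahad, Samir.
Fahad predeceased; the 3/40 allotted to Fahad's branch passes to Fahad's issue by representation.
The 3/40 is divided into 3 equal shares of 1/40 among Farouk, Umar, Ghada.
Farouk is living and takes 1/40.
Umar is living and takes 1/40.
Ghada is living and takes 1/40.
Samir is living and takes 3/40.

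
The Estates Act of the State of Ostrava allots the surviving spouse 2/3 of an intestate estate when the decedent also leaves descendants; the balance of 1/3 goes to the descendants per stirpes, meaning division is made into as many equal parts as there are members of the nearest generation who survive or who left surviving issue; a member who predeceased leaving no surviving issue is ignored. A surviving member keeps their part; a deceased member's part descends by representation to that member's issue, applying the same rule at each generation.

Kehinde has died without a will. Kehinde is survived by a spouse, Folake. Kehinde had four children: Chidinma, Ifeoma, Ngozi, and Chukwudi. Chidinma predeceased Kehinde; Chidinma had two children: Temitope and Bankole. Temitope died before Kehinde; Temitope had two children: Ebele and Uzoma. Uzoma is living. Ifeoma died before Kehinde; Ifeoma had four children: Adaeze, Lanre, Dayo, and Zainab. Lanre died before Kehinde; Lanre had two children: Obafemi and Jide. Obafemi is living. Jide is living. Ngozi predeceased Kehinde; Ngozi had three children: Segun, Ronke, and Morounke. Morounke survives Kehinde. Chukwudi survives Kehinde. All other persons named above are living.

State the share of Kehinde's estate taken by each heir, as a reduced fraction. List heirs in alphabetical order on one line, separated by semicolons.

Folake, as surviving spouse, takes 2/3.
The remaining 1/3 passes to Kehinde's descendants per stirpes.
The 1/3 is divided into 4 equal shares of 1/12 among Chidinma, Ifeoma, Ngozi, Chukwudi.
Chidinma predeceased; the 1/12 allotted to Chidinma's branch passes to Chidinma's issue by representation.
The 1/12 is divided into 2 equal shares of 1/24 among Temitope, Bankole.
Temitope predeceased; the 1/24 allotted to Temitope's branch passes to Temitope's issue by representation.
The 1/24 is divided into 2 equal shares of 1/48 among Ebele, Uzoma.
Ebele is living and takes 1/48.
Uzoma is living and takes 1/48.
Bankole is living and takes 1/24.
Ifeoma predeceased; the 1/12 allotted to Ifeoma's branch passes to Ifeoma's issue by representation.
The 1/12 is divided into 4 equal shares of 1/48 among Adaeze, Lanre, Dayo, Zainab.
Adaeze is living and takes 1/48.
Lanre predeceased; the 1/48 allotted to Lanre's branch passes to Lanre's issue by representation.
The 1/48 is divided into 2 equal shares of 1/96 among Obafemi, Jide.
Obafemi is living and takes 1/96.
Jide is living and takes 1/96.
Dayo is living and takes 1/48.
Zainab is living and takes 1/48.
Ngozi predeceased; the 1/12 allotted to Ngozi's branch passes to Ngozi's issue by representation.
The 1/12 is divided into 3 equal shares of 1/36 among Segun, Ronke, Morounke.
Segun is living and takes 1/36.
Ronke is living and takes 1/36.
Morounke is living and takes 1/36.
Chukwudi is living and takes 1/12.

Adaeze 1/48; Bankole 1/24; Chukwudi 1/12; Dayo 1/48; Ebele 1/48; Folake 2/3; Jide 1/96; Morounke 1/36; Obafemi 1/96; Ronke 1/36; Segun 1/36; Uzoma 1/48; Zainab 1/48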